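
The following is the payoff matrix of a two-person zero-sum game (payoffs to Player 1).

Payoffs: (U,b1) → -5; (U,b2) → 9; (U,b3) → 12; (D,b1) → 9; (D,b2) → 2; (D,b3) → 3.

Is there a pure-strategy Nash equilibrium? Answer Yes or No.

No

Row minima: U → -5, D → 2; maximin = 2.
Column maxima: b1 → 9, b2 → 9, b3 → 12; minimax = 9.
2 ≠ 9, so no pure-strategy equilibrium exists.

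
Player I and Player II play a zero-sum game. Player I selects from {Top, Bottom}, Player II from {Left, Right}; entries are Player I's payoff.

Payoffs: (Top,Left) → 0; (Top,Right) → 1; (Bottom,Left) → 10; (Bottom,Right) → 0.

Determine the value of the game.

Row minima: Top → 0, Bottom → 0; maximin = 0.
Column maxima: Left → 10, Right → 1; minimax = 1.
0 ≠ 1, so there is no saddle point; optimal play is mixed.
Let Player I play Top with probability p. Expected payoff against Left: 0p + 10(1−p) = −10p + 10; against Right: 1p + 0(1−p) = p.
Setting these equal: −10p + 10 = p ⇒ −11p = -10 ⇒ p = 10/11, and the value is (-10)·(10/11) + 10 = 10/11.
For Player II: with q = P(Left), equating Top's and Bottom's payoffs gives −q + 1 = 10q ⇒ q = 1/11.

10/11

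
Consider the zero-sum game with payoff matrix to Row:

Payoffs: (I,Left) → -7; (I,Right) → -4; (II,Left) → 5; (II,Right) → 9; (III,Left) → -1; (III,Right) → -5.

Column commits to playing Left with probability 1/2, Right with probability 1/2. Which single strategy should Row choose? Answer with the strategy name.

II

Expected payoff of I: (1/2)·(-7) + (1/2)·(-4) = -11/2.
Expected payoff of II: (1/2)·5 + (1/2)·9 = 7.
Expected payoff of III: (1/2)·(-1) + (1/2)·(-5) = -3.
The largest is 7, so Row's best response is II.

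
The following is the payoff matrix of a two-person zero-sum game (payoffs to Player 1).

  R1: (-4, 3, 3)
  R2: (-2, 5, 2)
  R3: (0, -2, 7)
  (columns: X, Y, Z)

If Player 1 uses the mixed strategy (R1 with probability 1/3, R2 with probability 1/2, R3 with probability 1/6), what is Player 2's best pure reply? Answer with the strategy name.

X

If Player 2 plays X, Player 1's expected payoff is (1/3)·(-4) + (1/2)·(-2) + (1/6)·0 = -7/3.
If Player 2 plays Y, Player 1's expected payoff is (1/3)·3 + (1/2)·5 + (1/6)·(-2) = 19/6.
If Player 2 plays Z, Player 1's expected payoff is (1/3)·3 + (1/2)·2 + (1/6)·7 = 19/6.
Player 2 minimizes Player 1's payoff; the smallest is -7/3, so the best response is X.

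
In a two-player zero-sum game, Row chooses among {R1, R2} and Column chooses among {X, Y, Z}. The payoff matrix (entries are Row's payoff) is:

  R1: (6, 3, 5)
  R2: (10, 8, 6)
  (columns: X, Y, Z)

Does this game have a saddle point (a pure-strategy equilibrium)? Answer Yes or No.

Yes

Row minima: R1 → 3, R2 → 6; maximin = 6.
Column maxima: X → 10, Y → 8, Z → 6; minimax = 6.
maximin = minimax = 6, so a saddle point exists.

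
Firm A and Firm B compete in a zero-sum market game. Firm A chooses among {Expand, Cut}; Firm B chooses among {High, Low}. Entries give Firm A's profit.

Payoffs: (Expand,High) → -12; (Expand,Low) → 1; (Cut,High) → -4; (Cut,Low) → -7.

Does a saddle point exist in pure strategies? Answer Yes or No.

Row minima: Expand → -12, Cut → -7; maximin = -7.
Column maxima: High → -4, Low → 1; minimax = -4.
-7 ≠ -4, so no pure-strategy equilibrium exists.

No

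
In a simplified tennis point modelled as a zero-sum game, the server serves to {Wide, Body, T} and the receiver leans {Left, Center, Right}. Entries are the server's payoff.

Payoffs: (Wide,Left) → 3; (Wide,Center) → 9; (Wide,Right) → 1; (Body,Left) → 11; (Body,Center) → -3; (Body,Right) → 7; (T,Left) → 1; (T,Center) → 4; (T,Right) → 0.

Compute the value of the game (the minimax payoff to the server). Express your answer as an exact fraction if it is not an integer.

Row minima: Wide → 1, Body → -3, T → 0; maximin = 1.
Column maxima: Left → 11, Center → 9, Right → 7; minimax = 7.
1 ≠ 7, so there is no saddle point; optimal play is mixed.
T is strictly dominated by Wide, so the server never plays it.
Left is strictly dominated by Right (it gives the server strictly more in every row), so the receiver never plays it.
On the remaining 2×2 (Wide, Body vs Center, Right):
Let the server play Wide with probability p. Expected payoff against Center: 9p + (-3)(1−p) = 12p − 3; against Right: 1p + 7(1−p) = −6p + 7.
Setting these equal: 12p − 3 = −6p + 7 ⇒ 18p = 10 ⇒ p = 5/9, and the value is (12)·(5/9) − 3 = 11/3.
For the receiver: with q = P(Center), equating Wide's and Body's payoffs gives 8q + 1 = −10q + 7 ⇒ q = 1/3.

11/3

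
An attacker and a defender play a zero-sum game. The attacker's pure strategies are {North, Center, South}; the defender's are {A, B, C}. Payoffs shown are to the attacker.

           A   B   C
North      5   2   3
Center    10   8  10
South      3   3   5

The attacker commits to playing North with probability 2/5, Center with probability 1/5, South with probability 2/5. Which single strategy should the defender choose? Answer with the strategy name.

If the defender plays A, the attacker's expected payoff is (2/5)·5 + (1/5)·10 + (2/5)·3 = 26/5.
If the defender plays B, the attacker's expected payoff is (2/5)·2 + (1/5)·8 + (2/5)·3 = 18/5.
If the defender plays C, the attacker's expected payoff is (2/5)·3 + (1/5)·10 + (2/5)·5 = 26/5.
The defender minimizes the attacker's payoff; the smallest is 18/5, so the best response is B.

B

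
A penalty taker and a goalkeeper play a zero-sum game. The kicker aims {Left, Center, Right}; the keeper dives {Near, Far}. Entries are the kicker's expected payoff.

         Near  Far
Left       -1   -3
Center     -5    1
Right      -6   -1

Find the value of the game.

Row minima: Left → -3, Center → -5, Right → -6; maximin = -3.
Column maxima: Near → -1, Far → 1; minimax = -1.
-3 ≠ -1, so there is no saddle point; optimal play is mixed.
Right is strictly dominated by Center, so the kicker never plays it.
On the remaining 2×2 (Left, Center vs Near, Far):
Let the kicker play Left with probability p. Expected payoff against Near: (-1)p + (-5)(1−p) = 4p − 5; against Far: (-3)p + 1(1−p) = −4p + 1.
Setting these equal: 4p − 5 = −4p + 1 ⇒ 8p = 6 ⇒ p = 3/4, and the value is (4)·(3/4) − 5 = -2.
For the keeper: with q = P(Near), equating Left's and Center's payoffs gives 2q − 3 = −6q + 1 ⇒ q = 1/2.

-2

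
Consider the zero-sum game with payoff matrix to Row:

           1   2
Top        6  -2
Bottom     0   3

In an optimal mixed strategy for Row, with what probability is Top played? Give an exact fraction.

Row minima: Top → -2, Bottom → 0; maximin = 0.
Column maxima: 1 → 6, 2 → 3; minimax = 3.
0 ≠ 3, so there is no saddle point; optimal play is mixed.
Let Row play Top with probability p. Expected payoff against 1: 6p + 0(1−p) = 6p; against 2: (-2)p + 3(1−p) = −5p + 3.
Setting these equal: 6p = −5p + 3 ⇒ 11p = 3 ⇒ p = 3/11, and the value is (6)·(3/11) = 18/11.
For Column: with q = P(1), equating Top's and Bottom's payoffs gives 8q − 2 = −3q + 3 ⇒ q = 5/11.

3/11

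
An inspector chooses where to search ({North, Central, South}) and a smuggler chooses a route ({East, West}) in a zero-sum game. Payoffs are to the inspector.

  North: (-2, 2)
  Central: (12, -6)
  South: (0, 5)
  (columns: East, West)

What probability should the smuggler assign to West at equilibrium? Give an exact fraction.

Row minima: North → -2, Central → -6, South → 0; maximin = 0.
Column maxima: East → 12, West → 5; minimax = 5.
0 ≠ 5, so there is no saddle point; optimal play is mixed.
North is strictly dominated by South, so the inspector never plays it.
On the remaining 2×2 (Central, South vs East, West):
Let the inspector play Central with probability p. Expected payoff against East: 12p + 0(1−p) = 12p; against West: (-6)p + 5(1−p) = −11p + 5.
Setting these equal: 12p = −11p + 5 ⇒ 23p = 5 ⇒ p = 5/23, and the value is (12)·(5/23) = 60/23.
For the smuggler: with q = P(East), equating Central's and South's payoffs gives 18q − 6 = −5q + 5 ⇒ q = 11/23.

12/23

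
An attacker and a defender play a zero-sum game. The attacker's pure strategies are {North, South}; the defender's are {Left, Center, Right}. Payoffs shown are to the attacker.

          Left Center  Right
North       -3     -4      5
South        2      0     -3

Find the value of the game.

-1

Row minima: North → -4, South → -3; maximin = -3.
Column maxima: Left → 2, Center → 0, Right → 5; minimax = 0.
-3 ≠ 0, so there is no saddle point; optimal play is mixed.
Left is strictly dominated by Center (it gives the attacker strictly more in every row), so the defender never plays it.
On the remaining 2×2 (North, South vs Center, Right):
Let the attacker play North with probability p. Expected payoff against Center: (-4)p + 0(1−p) = −4p; against Right: 5p + (-3)(1−p) = 8p − 3.
Setting these equal: −4p = 8p − 3 ⇒ −12p = -3 ⇒ p = 1/4, and the value is (-4)·(1/4) = -1.
For the defender: with q = P(Center), equating North's and South's payoffs gives −9q + 5 = 3q − 3 ⇒ q = 2/3.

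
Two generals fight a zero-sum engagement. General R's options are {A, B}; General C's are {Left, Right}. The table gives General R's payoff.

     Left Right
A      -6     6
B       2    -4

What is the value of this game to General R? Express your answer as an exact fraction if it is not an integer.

Row minima: A → -6, B → -4; maximin = -4.
Column maxima: Left → 2, Right → 6; minimax = 2.
-4 ≠ 2, so there is no saddle point; optimal play is mixed.
Let General R play A with probability p. Expected payoff against Left: (-6)p + 2(1−p) = −8p + 2; against Right: 6p + (-4)(1−p) = 10p − 4.
Setting these equal: −8p + 2 = 10p − 4 ⇒ −18p = -6 ⇒ p = 1/3, and the value is (-8)·(1/3) + 2 = -2/3.
For General C: with q = P(Left), equating A's and B's payoffs gives −12q + 6 = 6q − 4 ⇒ q = 5/9.

-2/3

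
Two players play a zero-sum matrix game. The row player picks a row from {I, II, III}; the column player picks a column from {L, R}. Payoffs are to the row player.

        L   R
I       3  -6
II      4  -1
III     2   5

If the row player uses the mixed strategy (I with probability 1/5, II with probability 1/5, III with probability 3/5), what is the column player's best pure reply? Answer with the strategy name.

If the column player plays L, the row player's expected payoff is (1/5)·3 + (1/5)·4 + (3/5)·2 = 13/5.
If the column player plays R, the row player's expected payoff is (1/5)·(-6) + (1/5)·(-1) + (3/5)·5 = 8/5.
The column player minimizes the row player's payoff; the smallest is 8/5, so the best response is R.

R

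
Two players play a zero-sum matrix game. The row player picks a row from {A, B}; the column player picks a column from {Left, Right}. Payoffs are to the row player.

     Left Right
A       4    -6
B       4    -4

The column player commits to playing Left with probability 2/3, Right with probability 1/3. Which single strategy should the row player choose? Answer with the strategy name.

B

Expected payoff of A: (2/3)·4 + (1/3)·(-6) = 2/3.
Expected payoff of B: (2/3)·4 + (1/3)·(-4) = 4/3.
The largest is 4/3, so the row player's best response is B.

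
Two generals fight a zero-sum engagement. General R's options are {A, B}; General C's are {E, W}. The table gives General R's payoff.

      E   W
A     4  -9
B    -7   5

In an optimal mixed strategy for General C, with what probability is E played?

14/25

Row minima: A → -9, B → -7; maximin = -7.
Column maxima: E → 4, W → 5; minimax = 4.
-7 ≠ 4, so there is no saddle point; optimal play is mixed.
Let General R play A with probability p. Expected payoff against E: 4p + (-7)(1−p) = 11p − 7; against W: (-9)p + 5(1−p) = −14p + 5.
Setting these equal: 11p − 7 = −14p + 5 ⇒ 25p = 12 ⇒ p = 12/25, and the value is (11)·(12/25) − 7 = -43/25.
For General C: with q = P(E), equating A's and B's payoffs gives 13q − 9 = −12q + 5 ⇒ q = 14/25.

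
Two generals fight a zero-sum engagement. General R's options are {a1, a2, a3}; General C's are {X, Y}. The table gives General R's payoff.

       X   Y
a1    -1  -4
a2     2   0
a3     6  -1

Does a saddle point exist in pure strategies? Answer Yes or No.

Yes

Row minima: a1 → -4, a2 → 0, a3 → -1; maximin = 0.
Column maxima: X → 6, Y → 0; minimax = 0.
maximin = minimax = 0, so a saddle point exists.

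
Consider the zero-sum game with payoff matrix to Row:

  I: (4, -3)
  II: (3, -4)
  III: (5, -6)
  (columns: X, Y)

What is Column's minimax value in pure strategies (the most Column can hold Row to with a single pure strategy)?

-3

Column maxima: X → 5, Y → -3.
The smallest of these is -3.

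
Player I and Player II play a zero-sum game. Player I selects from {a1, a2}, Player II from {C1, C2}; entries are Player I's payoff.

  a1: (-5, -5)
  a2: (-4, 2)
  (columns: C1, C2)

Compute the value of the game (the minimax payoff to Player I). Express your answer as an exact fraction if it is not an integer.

-4

Row minima: a1 → -5, a2 → -4; maximin = -4.
Column maxima: C1 → -4, C2 → 2; minimax = -4.
Since maximin = minimax = -4, there is a saddle point and the value is -4.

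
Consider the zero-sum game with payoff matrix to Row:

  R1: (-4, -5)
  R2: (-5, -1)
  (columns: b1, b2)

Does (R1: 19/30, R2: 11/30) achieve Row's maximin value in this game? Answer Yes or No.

Against b1 this mix gives (19/30)·(-4) + (11/30)·(-5) = -131/30.
Against b2 this mix gives (19/30)·(-5) + (11/30)·(-1) = -53/15.
Column will play b1, holding Row to -131/30. Shifting weight toward the row that does better against b1 would raise this floor (the equalizing mix achieves -21/5 against both b1 and b2), so the proposed strategy is not optimal.

No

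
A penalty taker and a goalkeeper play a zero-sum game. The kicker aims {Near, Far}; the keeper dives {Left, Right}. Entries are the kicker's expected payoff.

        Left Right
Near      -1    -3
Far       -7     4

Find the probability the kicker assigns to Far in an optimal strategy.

Row minima: Near → -3, Far → -7; maximin = -3.
Column maxima: Left → -1, Right → 4; minimax = -1.
-3 ≠ -1, so there is no saddle point; optimal play is mixed.
Let the kicker play Near with probability p. Expected payoff against Left: (-1)p + (-7)(1−p) = 6p − 7; against Right: (-3)p + 4(1−p) = −7p + 4.
Setting these equal: 6p − 7 = −7p + 4 ⇒ 13p = 11 ⇒ p = 11/13, and the value is (6)·(11/13) − 7 = -25/13.
For the keeper: with q = P(Left), equating Near's and Far's payoffs gives 2q − 3 = −11q + 4 ⇒ q = 7/13.

2/13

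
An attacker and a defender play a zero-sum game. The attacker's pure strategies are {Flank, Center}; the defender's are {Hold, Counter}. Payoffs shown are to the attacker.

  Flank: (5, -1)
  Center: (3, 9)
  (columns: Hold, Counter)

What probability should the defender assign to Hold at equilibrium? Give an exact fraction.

5/6

Row minima: Flank → -1, Center → 3; maximin = 3.
Column maxima: Hold → 5, Counter → 9; minimax = 5.
3 ≠ 5, so there is no saddle point; optimal play is mixed.
Let the attacker play Flank with probability p. Expected payoff against Hold: 5p + 3(1−p) = 2p + 3; against Counter: (-1)p + 9(1−p) = −10p + 9.
Setting these equal: 2p + 3 = −10p + 9 ⇒ 12p = 6 ⇒ p = 1/2, and the value is (2)·(1/2) + 3 = 4.
For the defender: with q = P(Hold), equating Flank's and Center's payoffs gives 6q − 1 = −6q + 9 ⇒ q = 5/6.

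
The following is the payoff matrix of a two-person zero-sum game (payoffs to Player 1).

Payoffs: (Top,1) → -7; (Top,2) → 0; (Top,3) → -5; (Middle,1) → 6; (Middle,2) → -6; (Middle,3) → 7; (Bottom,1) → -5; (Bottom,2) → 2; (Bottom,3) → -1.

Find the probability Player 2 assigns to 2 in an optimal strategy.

11/19

Row minima: Top → -7, Middle → -6, Bottom → -5; maximin = -5.
Column maxima: 1 → 6, 2 → 2, 3 → 7; minimax = 2.
-5 ≠ 2, so there is no saddle point; optimal play is mixed.
Top is strictly dominated by Bottom, so Player 1 never plays it.
3 is strictly dominated by 1 (it gives Player 1 strictly more in every row), so Player 2 never plays it.
On the remaining 2×2 (Middle, Bottom vs 1, 2):
Let Player 1 play Middle with probability p. Expected payoff against 1: 6p + (-5)(1−p) = 11p − 5; against 2: (-6)p + 2(1−p) = −8p + 2.
Setting these equal: 11p − 5 = −8p + 2 ⇒ 19p = 7 ⇒ p = 7/19, and the value is (11)·(7/19) − 5 = -18/19.
For Player 2: with q = P(1), equating Middle's and Bottom's payoffs gives 12q − 6 = −7q + 2 ⇒ q = 8/19.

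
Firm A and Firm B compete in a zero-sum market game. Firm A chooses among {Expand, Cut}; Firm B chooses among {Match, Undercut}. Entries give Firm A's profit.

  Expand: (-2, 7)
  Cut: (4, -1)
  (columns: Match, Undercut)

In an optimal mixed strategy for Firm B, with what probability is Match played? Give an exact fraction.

Row minima: Expand → -2, Cut → -1; maximin = -1.
Column maxima: Match → 4, Undercut → 7; minimax = 4.
-1 ≠ 4, so there is no saddle point; optimal play is mixed.
Let Firm A play Expand with probability p. Expected payoff against Match: (-2)p + 4(1−p) = −6p + 4; against Undercut: 7p + (-1)(1−p) = 8p − 1.
Setting these equal: −6p + 4 = 8p − 1 ⇒ −14p = -5 ⇒ p = 5/14, and the value is (-6)·(5/14) + 4 = 13/7.
For Firm B: with q = P(Match), equating Expand's and Cut's payoffs gives −9q + 7 = 5q − 1 ⇒ q = 4/7.

4/7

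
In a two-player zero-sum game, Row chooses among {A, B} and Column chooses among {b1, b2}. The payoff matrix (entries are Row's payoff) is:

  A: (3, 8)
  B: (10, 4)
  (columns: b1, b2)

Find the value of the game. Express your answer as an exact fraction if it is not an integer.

68/11

Row minima: A → 3, B → 4; maximin = 4.
Column maxima: b1 → 10, b2 → 8; minimax = 8.
4 ≠ 8, so there is no saddle point; optimal play is mixed.
Let Row play A with probability p. Expected payoff against b1: 3p + 10(1−p) = −7p + 10; against b2: 8p + 4(1−p) = 4p + 4.
Setting these equal: −7p + 10 = 4p + 4 ⇒ −11p = -6 ⇒ p = 6/11, and the value is (-7)·(6/11) + 10 = 68/11.
For Column: with q = P(b1), equating A's and B's payoffs gives −5q + 8 = 6q + 4 ⇒ q = 4/11.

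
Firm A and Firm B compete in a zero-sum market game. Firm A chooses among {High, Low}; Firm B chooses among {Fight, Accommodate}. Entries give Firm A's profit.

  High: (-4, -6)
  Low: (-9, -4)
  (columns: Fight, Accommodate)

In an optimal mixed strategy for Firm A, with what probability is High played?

5/7

Row minima: High → -6, Low → -9; maximin = -6.
Column maxima: Fight → -4, Accommodate → -4; minimax = -4.
-6 ≠ -4, so there is no saddle point; optimal play is mixed.
Let Firm A play High with probability p. Expected payoff against Fight: (-4)p + (-9)(1−p) = 5p − 9; against Accommodate: (-6)p + (-4)(1−p) = −2p − 4.
Setting these equal: 5p − 9 = −2p − 4 ⇒ 7p = 5 ⇒ p = 5/7, and the value is (5)·(5/7) − 9 = -38/7.
For Firm B: with q = P(Fight), equating High's and Low's payoffs gives 2q − 6 = −5q − 4 ⇒ q = 2/7.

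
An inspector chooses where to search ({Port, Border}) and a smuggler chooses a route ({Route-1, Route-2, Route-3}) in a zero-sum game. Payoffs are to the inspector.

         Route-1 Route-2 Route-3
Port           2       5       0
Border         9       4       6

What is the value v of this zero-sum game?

Row minima: Port → 0, Border → 4; maximin = 4.
Column maxima: Route-1 → 9, Route-2 → 5, Route-3 → 6; minimax = 5.
4 ≠ 5, so there is no saddle point; optimal play is mixed.
Route-1 is strictly dominated by Route-3 (it gives the inspector strictly more in every row), so the smuggler never plays it.
On the remaining 2×2 (Port, Border vs Route-2, Route-3):
Let the inspector play Port with probability p. Expected payoff against Route-2: 5p + 4(1−p) = p + 4; against Route-3: 0p + 6(1−p) = −6p + 6.
Setting these equal: p + 4 = −6p + 6 ⇒ 7p = 2 ⇒ p = 2/7, and the value is (1)·(2/7) + 4 = 30/7.
For the smuggler: with q = P(Route-2), equating Port's and Border's payoffs gives 5q = −2q + 6 ⇒ q = 6/7.

30/7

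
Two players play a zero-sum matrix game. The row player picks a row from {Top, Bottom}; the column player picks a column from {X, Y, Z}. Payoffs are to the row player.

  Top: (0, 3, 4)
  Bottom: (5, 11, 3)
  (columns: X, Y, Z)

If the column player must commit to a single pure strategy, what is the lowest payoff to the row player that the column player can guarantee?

4

Column maxima: X → 5, Y → 11, Z → 4.
The smallest of these is 4.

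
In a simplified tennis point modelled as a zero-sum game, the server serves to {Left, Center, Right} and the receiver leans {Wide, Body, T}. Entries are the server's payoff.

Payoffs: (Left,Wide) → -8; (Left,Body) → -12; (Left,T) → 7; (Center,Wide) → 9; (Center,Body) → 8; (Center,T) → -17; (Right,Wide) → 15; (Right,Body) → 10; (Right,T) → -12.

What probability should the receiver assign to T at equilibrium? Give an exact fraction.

22/41

Row minima: Left → -12, Center → -17, Right → -12; maximin = -12.
Column maxima: Wide → 15, Body → 10, T → 7; minimax = 7.
-12 ≠ 7, so there is no saddle point; optimal play is mixed.
Center is strictly dominated by Right, so the server never plays it.
Wide is strictly dominated by Body (it gives the server strictly more in every row), so the receiver never plays it.
On the remaining 2×2 (Left, Right vs Body, T):
Let the server play Left with probability p. Expected payoff against Body: (-12)p + 10(1−p) = −22p + 10; against T: 7p + (-12)(1−p) = 19p − 12.
Setting these equal: −22p + 10 = 19p − 12 ⇒ −41p = -22 ⇒ p = 22/41, and the value is (-22)·(22/41) + 10 = -74/41.
For the receiver: with q = P(Body), equating Left's and Right's payoffs gives −19q + 7 = 22q − 12 ⇒ q = 19/41.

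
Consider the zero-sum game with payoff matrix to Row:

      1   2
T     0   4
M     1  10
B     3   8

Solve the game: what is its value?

3

Row minima: T → 0, M → 1, B → 3; maximin = 3.
Column maxima: 1 → 3, 2 → 10; minimax = 3.
Since maximin = minimax = 3, there is a saddle point and the value is 3.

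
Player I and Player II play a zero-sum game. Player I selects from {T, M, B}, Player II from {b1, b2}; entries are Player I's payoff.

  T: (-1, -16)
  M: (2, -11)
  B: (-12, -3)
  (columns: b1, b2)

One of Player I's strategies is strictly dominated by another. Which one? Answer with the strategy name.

T

M gives a strictly higher payoff than T against every column: 2 > -1, -11 > -16.
So T is strictly dominated and Player I never plays it.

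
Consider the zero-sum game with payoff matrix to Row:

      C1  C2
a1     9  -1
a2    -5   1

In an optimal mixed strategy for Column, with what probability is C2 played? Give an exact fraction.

7/8

Row minima: a1 → -1, a2 → -5; maximin = -1.
Column maxima: C1 → 9, C2 → 1; minimax = 1.
-1 ≠ 1, so there is no saddle point; optimal play is mixed.
Let Row play a1 with probability p. Expected payoff against C1: 9p + (-5)(1−p) = 14p − 5; against C2: (-1)p + 1(1−p) = −2p + 1.
Setting these equal: 14p − 5 = −2p + 1 ⇒ 16p = 6 ⇒ p = 3/8, and the value is (14)·(3/8) − 5 = 1/4.
For Column: with q = P(C1), equating a1's and a2's payoffs gives 10q − 1 = −6q + 1 ⇒ q = 1/8.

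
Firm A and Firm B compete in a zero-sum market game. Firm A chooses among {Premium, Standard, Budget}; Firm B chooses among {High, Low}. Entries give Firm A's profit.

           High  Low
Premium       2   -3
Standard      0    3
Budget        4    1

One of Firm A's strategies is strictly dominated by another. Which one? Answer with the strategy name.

Budget gives a strictly higher payoff than Premium against every column: 4 > 2, 1 > -3.
So Premium is strictly dominated and Firm A never plays it.

Premium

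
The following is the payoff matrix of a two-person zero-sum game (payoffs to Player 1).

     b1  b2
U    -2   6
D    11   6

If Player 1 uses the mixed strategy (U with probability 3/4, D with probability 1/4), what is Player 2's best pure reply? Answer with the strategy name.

If Player 2 plays b1, Player 1's expected payoff is (3/4)·(-2) + (1/4)·11 = 5/4.
If Player 2 plays b2, Player 1's expected payoff is (3/4)·6 + (1/4)·6 = 6.
Player 2 minimizes Player 1's payoff; the smallest is 5/4, so the best response is b1.

b1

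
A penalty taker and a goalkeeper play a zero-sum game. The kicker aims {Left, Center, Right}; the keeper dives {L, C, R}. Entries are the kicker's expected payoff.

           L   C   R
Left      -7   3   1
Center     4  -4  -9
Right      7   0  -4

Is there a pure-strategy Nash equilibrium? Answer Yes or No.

No

Row minima: Left → -7, Center → -9, Right → -4; maximin = -4.
Column maxima: L → 7, C → 3, R → 1; minimax = 1.
-4 ≠ 1, so no pure-strategy equilibrium exists.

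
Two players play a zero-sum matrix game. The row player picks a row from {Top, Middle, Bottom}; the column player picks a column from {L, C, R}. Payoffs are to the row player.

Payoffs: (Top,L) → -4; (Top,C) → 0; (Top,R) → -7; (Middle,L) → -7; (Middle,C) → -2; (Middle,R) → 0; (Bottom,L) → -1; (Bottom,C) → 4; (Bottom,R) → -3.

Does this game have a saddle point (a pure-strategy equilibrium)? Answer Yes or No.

Row minima: Top → -7, Middle → -7, Bottom → -3; maximin = -3.
Column maxima: L → -1, C → 4, R → 0; minimax = -1.
-3 ≠ -1, so no pure-strategy equilibrium exists.

No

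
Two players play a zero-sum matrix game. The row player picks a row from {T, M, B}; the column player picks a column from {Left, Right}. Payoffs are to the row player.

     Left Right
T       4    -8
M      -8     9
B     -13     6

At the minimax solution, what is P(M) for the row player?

12/29

Row minima: T → -8, M → -8, B → -13; maximin = -8.
Column maxima: Left → 4, Right → 9; minimax = 4.
-8 ≠ 4, so there is no saddle point; optimal play is mixed.
B is strictly dominated by M, so the row player never plays it.
On the remaining 2×2 (T, M vs Left, Right):
Let the row player play T with probability p. Expected payoff against Left: 4p + (-8)(1−p) = 12p − 8; against Right: (-8)p + 9(1−p) = −17p + 9.
Setting these equal: 12p − 8 = −17p + 9 ⇒ 29p = 17 ⇒ p = 17/29, and the value is (12)·(17/29) − 8 = -28/29.
For the column player: with q = P(Left), equating T's and M's payoffs gives 12q − 8 = −17q + 9 ⇒ q = 17/29.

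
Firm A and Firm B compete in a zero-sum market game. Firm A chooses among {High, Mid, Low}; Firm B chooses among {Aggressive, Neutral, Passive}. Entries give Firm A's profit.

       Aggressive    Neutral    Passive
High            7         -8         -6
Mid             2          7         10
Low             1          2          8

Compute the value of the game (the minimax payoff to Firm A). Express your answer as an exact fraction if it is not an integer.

Row minima: High → -8, Mid → 2, Low → 1; maximin = 2.
Column maxima: Aggressive → 7, Neutral → 7, Passive → 10; minimax = 7.
2 ≠ 7, so there is no saddle point; optimal play is mixed.
Low is strictly dominated by Mid, so Firm A never plays it.
Passive is strictly dominated by Neutral (it gives Firm A strictly more in every row), so Firm B never plays it.
On the remaining 2×2 (High, Mid vs Aggressive, Neutral):
Let Firm A play High with probability p. Expected payoff against Aggressive: 7p + 2(1−p) = 5p + 2; against Neutral: (-8)p + 7(1−p) = −15p + 7.
Setting these equal: 5p + 2 = −15p + 7 ⇒ 20p = 5 ⇒ p = 1/4, and the value is (5)·(1/4) + 2 = 13/4.
For Firm B: with q = P(Aggressive), equating High's and Mid's payoffs gives 15q − 8 = −5q + 7 ⇒ q = 3/4.

13/4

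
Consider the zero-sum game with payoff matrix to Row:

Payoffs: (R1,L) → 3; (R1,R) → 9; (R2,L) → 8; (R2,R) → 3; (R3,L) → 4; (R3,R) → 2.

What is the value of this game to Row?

Row minima: R1 → 3, R2 → 3, R3 → 2; maximin = 3.
Column maxima: L → 8, R → 9; minimax = 8.
3 ≠ 8, so there is no saddle point; optimal play is mixed.
R3 is strictly dominated by R2, so Row never plays it.
On the remaining 2×2 (R1, R2 vs L, R):
Let Row play R1 with probability p. Expected payoff against L: 3p + 8(1−p) = −5p + 8; against R: 9p + 3(1−p) = 6p + 3.
Setting these equal: −5p + 8 = 6p + 3 ⇒ −11p = -5 ⇒ p = 5/11, and the value is (-5)·(5/11) + 8 = 63/11.
For Column: with q = P(L), equating R1's and R2's payoffs gives −6q + 9 = 5q + 3 ⇒ q = 6/11.

63/11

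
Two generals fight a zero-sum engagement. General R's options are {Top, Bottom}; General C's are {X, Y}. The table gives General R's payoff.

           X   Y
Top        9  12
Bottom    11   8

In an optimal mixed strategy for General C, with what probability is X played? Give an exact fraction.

Row minima: Top → 9, Bottom → 8; maximin = 9.
Column maxima: X → 11, Y → 12; minimax = 11.
9 ≠ 11, so there is no saddle point; optimal play is mixed.
Let General R play Top with probability p. Expected payoff against X: 9p + 11(1−p) = −2p + 11; against Y: 12p + 8(1−p) = 4p + 8.
Setting these equal: −2p + 11 = 4p + 8 ⇒ −6p = -3 ⇒ p = 1/2, and the value is (-2)·(1/2) + 11 = 10.
For General C: with q = P(X), equating Top's and Bottom's payoffs gives −3q + 12 = 3q + 8 ⇒ q = 2/3.

2/3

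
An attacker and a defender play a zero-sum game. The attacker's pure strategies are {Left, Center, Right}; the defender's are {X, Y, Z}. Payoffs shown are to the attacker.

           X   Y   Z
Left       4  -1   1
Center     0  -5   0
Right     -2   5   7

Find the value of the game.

Row minima: Left → -1, Center → -5, Right → -2; maximin = -1.
Column maxima: X → 4, Y → 5, Z → 7; minimax = 4.
-1 ≠ 4, so there is no saddle point; optimal play is mixed.
Center is strictly dominated by Left, so the attacker never plays it.
Z is strictly dominated by Y (it gives the attacker strictly more in every row), so the defender never plays it.
On the remaining 2×2 (Left, Right vs X, Y):
Let the attacker play Left with probability p. Expected payoff against X: 4p + (-2)(1−p) = 6p − 2; against Y: (-1)p + 5(1−p) = −6p + 5.
Setting these equal: 6p − 2 = −6p + 5 ⇒ 12p = 7 ⇒ p = 7/12, and the value is (6)·(7/12) − 2 = 3/2.
For the defender: with q = P(X), equating Left's and Right's payoffs gives 5q − 1 = −7q + 5 ⇒ q = 1/2.

3/2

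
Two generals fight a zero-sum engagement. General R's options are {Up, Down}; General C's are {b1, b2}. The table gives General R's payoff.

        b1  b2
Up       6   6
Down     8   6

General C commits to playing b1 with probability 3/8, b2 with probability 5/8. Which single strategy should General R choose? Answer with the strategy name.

Down

Expected payoff of Up: (3/8)·6 + (5/8)·6 = 6.
Expected payoff of Down: (3/8)·8 + (5/8)·6 = 27/4.
The largest is 27/4, so General R's best response is Down.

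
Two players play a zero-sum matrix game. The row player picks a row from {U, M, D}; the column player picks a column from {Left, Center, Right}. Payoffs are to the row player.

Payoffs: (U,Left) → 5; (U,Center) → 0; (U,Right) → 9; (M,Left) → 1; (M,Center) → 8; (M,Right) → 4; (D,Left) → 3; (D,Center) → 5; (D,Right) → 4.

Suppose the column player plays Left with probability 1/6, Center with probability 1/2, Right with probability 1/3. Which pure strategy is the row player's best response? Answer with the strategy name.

M

Expected payoff of U: (1/6)·5 + (1/2)·0 + (1/3)·9 = 23/6.
Expected payoff of M: (1/6)·1 + (1/2)·8 + (1/3)·4 = 11/2.
Expected payoff of D: (1/6)·3 + (1/2)·5 + (1/3)·4 = 13/3.
The largest is 11/2, so the row player's best response is M.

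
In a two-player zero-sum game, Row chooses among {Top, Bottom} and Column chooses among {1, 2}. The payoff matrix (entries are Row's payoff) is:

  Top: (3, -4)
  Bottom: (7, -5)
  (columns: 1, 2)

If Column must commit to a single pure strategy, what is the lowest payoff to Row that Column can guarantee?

Column maxima: 1 → 7, 2 → -4.
The smallest of these is -4.

-4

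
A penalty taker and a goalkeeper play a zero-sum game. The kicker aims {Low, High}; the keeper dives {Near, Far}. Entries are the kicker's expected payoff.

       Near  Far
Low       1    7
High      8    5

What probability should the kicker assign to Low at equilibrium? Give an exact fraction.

Row minima: Low → 1, High → 5; maximin = 5.
Column maxima: Near → 8, Far → 7; minimax = 7.
5 ≠ 7, so there is no saddle point; optimal play is mixed.
Let the kicker play Low with probability p. Expected payoff against Near: 1p + 8(1−p) = −7p + 8; against Far: 7p + 5(1−p) = 2p + 5.
Setting these equal: −7p + 8 = 2p + 5 ⇒ −9p = -3 ⇒ p = 1/3, and the value is (-7)·(1/3) + 8 = 17/3.
For the keeper: with q = P(Near), equating Low's and High's payoffs gives −6q + 7 = 3q + 5 ⇒ q = 2/9.

1/3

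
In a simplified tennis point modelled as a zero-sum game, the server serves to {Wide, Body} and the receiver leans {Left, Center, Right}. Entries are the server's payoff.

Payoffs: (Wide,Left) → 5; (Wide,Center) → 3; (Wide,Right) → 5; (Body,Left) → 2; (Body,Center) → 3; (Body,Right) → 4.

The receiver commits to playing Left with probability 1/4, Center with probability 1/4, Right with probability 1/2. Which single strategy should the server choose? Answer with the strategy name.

Wide

Expected payoff of Wide: (1/4)·5 + (1/4)·3 + (1/2)·5 = 9/2.
Expected payoff of Body: (1/4)·2 + (1/4)·3 + (1/2)·4 = 13/4.
The largest is 9/2, so the server's best response is Wide.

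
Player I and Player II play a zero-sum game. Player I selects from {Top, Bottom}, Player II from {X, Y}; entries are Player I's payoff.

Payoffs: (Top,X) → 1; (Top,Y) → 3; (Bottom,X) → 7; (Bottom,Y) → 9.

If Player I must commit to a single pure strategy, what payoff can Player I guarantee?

7

Row minima: Top → 1, Bottom → 7.
The best of these is 7.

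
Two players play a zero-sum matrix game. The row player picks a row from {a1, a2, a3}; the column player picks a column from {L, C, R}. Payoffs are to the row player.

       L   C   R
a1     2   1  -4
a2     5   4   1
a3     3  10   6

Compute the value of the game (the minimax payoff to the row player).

27/7

Row minima: a1 → -4, a2 → 1, a3 → 3; maximin = 3.
Column maxima: L → 5, C → 10, R → 6; minimax = 5.
3 ≠ 5, so there is no saddle point; optimal play is mixed.
a1 is strictly dominated by a2, so the row player never plays it.
C is strictly dominated by R (it gives the row player strictly more in every row), so the column player never plays it.
On the remaining 2×2 (a2, a3 vs L, R):
Let the row player play a2 with probability p. Expected payoff against L: 5p + 3(1−p) = 2p + 3; against R: 1p + 6(1−p) = −5p + 6.
Setting these equal: 2p + 3 = −5p + 6 ⇒ 7p = 3 ⇒ p = 3/7, and the value is (2)·(3/7) + 3 = 27/7.
For the column player: with q = P(L), equating a2's and a3's payoffs gives 4q + 1 = −3q + 6 ⇒ q = 5/7.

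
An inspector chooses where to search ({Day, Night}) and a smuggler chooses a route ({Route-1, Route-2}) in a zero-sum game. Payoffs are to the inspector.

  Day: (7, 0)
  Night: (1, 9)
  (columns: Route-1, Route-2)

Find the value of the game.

Row minima: Day → 0, Night → 1; maximin = 1.
Column maxima: Route-1 → 7, Route-2 → 9; minimax = 7.
1 ≠ 7, so there is no saddle point; optimal play is mixed.
Let the inspector play Day with probability p. Expected payoff against Route-1: 7p + 1(1−p) = 6p + 1; against Route-2: 0p + 9(1−p) = −9p + 9.
Setting these equal: 6p + 1 = −9p + 9 ⇒ 15p = 8 ⇒ p = 8/15, and the value is (6)·(8/15) + 1 = 21/5.
For the smuggler: with q = P(Route-1), equating Day's and Night's payoffs gives 7q = −8q + 9 ⇒ q = 3/5.

21/5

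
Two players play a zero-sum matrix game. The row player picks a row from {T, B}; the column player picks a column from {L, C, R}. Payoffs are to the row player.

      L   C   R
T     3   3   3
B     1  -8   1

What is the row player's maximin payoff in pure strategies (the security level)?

Row minima: T → 3, B → -8.
The best of these is 3.

3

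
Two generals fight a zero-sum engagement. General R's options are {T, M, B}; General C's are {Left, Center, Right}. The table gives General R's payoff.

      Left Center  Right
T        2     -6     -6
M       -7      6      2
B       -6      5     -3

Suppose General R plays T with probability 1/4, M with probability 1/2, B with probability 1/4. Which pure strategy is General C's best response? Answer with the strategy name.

If General C plays Left, General R's expected payoff is (1/4)·2 + (1/2)·(-7) + (1/4)·(-6) = -9/2.
If General C plays Center, General R's expected payoff is (1/4)·(-6) + (1/2)·6 + (1/4)·5 = 11/4.
If General C plays Right, General R's expected payoff is (1/4)·(-6) + (1/2)·2 + (1/4)·(-3) = -5/4.
General C minimizes General R's payoff; the smallest is -9/2, so the best response is Left.

Left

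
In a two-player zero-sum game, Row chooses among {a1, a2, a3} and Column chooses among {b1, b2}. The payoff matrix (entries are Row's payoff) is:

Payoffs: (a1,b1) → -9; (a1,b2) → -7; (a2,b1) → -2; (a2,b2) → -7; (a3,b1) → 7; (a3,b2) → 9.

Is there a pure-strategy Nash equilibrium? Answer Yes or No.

Yes

Row minima: a1 → -9, a2 → -7, a3 → 7; maximin = 7.
Column maxima: b1 → 7, b2 → 9; minimax = 7.
maximin = minimax = 7, so a saddle point exists.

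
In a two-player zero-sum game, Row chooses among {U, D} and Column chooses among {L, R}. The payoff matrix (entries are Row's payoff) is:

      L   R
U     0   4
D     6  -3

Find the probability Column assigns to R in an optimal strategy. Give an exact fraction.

Row minima: U → 0, D → -3; maximin = 0.
Column maxima: L → 6, R → 4; minimax = 4.
0 ≠ 4, so there is no saddle point; optimal play is mixed.
Let Row play U with probability p. Expected payoff against L: 0p + 6(1−p) = −6p + 6; against R: 4p + (-3)(1−p) = 7p − 3.
Setting these equal: −6p + 6 = 7p − 3 ⇒ −13p = -9 ⇒ p = 9/13, and the value is (-6)·(9/13) + 6 = 24/13.
For Column: with q = P(L), equating U's and D's payoffs gives −4q + 4 = 9q − 3 ⇒ q = 7/13.

6/13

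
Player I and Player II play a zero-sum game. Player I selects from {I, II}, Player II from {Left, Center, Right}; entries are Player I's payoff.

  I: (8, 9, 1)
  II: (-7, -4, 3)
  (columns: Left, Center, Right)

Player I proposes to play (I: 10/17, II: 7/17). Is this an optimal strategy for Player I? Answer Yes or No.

Yes

Against Left this mix gives (10/17)·8 + (7/17)·(-7) = 31/17.
Against Center this mix gives (10/17)·9 + (7/17)·(-4) = 62/17.
Against Right this mix gives (10/17)·1 + (7/17)·3 = 31/17.
All of Player II's active replies (Left, Right) yield 31/17, and no column does worse for Player I. The mix makes Player II indifferent and guarantees 31/17, so it is optimal.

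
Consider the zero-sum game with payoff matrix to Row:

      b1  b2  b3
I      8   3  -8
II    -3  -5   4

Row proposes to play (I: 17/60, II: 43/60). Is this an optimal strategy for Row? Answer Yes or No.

Against b1 this mix gives (17/60)·8 + (43/60)·(-3) = 7/60.
Against b2 this mix gives (17/60)·3 + (43/60)·(-5) = -41/15.
Against b3 this mix gives (17/60)·(-8) + (43/60)·4 = 3/5.
Column will play b2, holding Row to -41/15. Shifting weight toward the row that does better against b2 would raise this floor (the equalizing mix achieves -7/5 against both b2 and b3), so the proposed strategy is not optimal.

No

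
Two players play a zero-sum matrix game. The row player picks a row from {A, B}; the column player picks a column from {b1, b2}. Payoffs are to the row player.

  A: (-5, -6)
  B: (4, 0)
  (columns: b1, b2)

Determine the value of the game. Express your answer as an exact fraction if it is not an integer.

0

Row minima: A → -6, B → 0; maximin = 0.
Column maxima: b1 → 4, b2 → 0; minimax = 0.
Since maximin = minimax = 0, there is a saddle point and the value is 0.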